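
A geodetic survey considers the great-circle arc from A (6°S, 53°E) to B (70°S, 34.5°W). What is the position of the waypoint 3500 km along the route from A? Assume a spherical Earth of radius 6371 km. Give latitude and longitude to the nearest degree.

≈ (35°S, 40°E)

From cos δ = sin φ₁ sin φ₂ + cos φ₁ cos φ₂ cos Δλ, the central angle is δ ≈ 1.457 rad (83.5°). The total great-circle distance is δ·R ≈ 1.457 × 6371 ≈ 9286 km, so the target fraction is f = 3500/9286 ≈ 0.377.
Interpolate at f ≈ 0.377 with slerp weights a = sin((1−f)δ)/sin δ ≈ 0.793, b = sin(fδ)/sin δ ≈ 0.526.
p = a·p₁ + b·p₂ ≈ (0.623, 0.528, -0.577); φ = arcsin(p_z) ≈ -35.22°, λ = atan2(p_y, p_x) ≈ 40.30°.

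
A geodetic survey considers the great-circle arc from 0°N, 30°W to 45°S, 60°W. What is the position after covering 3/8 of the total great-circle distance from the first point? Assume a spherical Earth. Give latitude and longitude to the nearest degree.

From cos δ = sin φ₁ sin φ₂ + cos φ₁ cos φ₂ cos Δλ, the central angle is δ ≈ 0.912 rad (52.2°).
Interpolate at f = 3/8 with slerp weights a = sin((1−f)δ)/sin δ ≈ 0.682, b = sin(fδ)/sin δ ≈ 0.424.
p = a·p₁ + b·p₂ ≈ (0.741, -0.601, -0.300); φ = arcsin(p_z) ≈ -17.45°, λ = atan2(p_y, p_x) ≈ -39.04°.

≈ 17°S, 39°W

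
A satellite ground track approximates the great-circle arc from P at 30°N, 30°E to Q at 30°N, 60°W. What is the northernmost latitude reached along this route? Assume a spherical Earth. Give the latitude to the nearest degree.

The great circle lies in the plane with unit normal n̂ = (p₁ × p₂)/|p₁ × p₂|.
Here n̂_z ≈ -0.775; the vertex latitude is φ_max = arccos|n̂_z| ≈ 39.2°.
Check via Clairaut: cos φ_max = |cos φ₁| · sin C = cos(30.0°)·sin(63.4°) ≈ 0.775, again giving ≈ 39.2°.

≈ 39°N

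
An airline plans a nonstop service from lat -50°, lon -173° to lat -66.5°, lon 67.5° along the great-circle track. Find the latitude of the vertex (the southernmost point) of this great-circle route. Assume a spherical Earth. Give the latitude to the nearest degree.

≈ -74°

The great circle lies in the plane with unit normal n̂ = (p₁ × p₂)/|p₁ × p₂|.
Here n̂_z ≈ -0.273; the vertex latitude is φ_max = arccos|n̂_z| ≈ 74.2°.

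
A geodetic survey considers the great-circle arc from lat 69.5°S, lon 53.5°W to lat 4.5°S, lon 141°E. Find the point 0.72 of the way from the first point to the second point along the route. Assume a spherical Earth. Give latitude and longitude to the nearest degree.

From cos δ = sin φ₁ sin φ₂ + cos φ₁ cos φ₂ cos Δλ, the central angle is δ ≈ 1.838 rad (105.3°).
Interpolate at f = 0.72 with slerp weights a = sin((1−f)δ)/sin δ ≈ 0.511, b = sin(fδ)/sin δ ≈ 1.005.
p = a·p₁ + b·p₂ ≈ (-0.673, 0.487, -0.557); φ = arcsin(p_z) ≈ -33.85°, λ = atan2(p_y, p_x) ≈ 144.09°.

≈ lat 34°S, lon 144°E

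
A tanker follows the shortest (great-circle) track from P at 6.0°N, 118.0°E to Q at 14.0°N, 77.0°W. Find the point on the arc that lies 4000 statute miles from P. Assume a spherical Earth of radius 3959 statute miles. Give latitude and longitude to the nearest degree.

≈ 47°N, 166°E

Convert each endpoint to a unit vector on the sphere (x = cos φ cos λ, y = cos φ sin λ, z = sin φ).
The central angle between the endpoints is δ = arccos(p₁·p₂) ≈ 2.706 rad (155.1°). The total great-circle distance is δ·R ≈ 2.706 × 3959 ≈ 10715 mi, so the target fraction is f = 4000/10715 ≈ 0.373.
Interpolate at f ≈ 0.373 with slerp weights a = sin((1−f)δ)/sin δ ≈ 2.354, b = sin(fδ)/sin δ ≈ 2.009.
p = a·p₁ + b·p₂ ≈ (-0.660, 0.167, 0.732); φ = arcsin(p_z) ≈ 47.07°, λ = atan2(p_y, p_x) ≈ 165.80°.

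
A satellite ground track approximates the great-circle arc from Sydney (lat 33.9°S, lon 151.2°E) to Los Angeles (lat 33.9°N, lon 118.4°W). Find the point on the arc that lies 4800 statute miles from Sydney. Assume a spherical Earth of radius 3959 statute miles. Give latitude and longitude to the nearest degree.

≈ lat 10°N, lon 152°W

Write both endpoints as unit vectors p₁, p₂ with components (cos φ cos λ, cos φ sin λ, sin φ).
The central angle between the endpoints is δ = arccos(p₁·p₂) ≈ 1.892 rad (108.4°). The total great-circle distance is δ·R ≈ 1.892 × 3959 ≈ 7491 mi, so the target fraction is f = 4800/7491 ≈ 0.641.
Interpolate at f ≈ 0.641 with slerp weights a = sin((1−f)δ)/sin δ ≈ 0.663, b = sin(fδ)/sin δ ≈ 0.987.
p = a·p₁ + b·p₂ ≈ (-0.872, -0.456, 0.181); φ = arcsin(p_z) ≈ 10.43°, λ = atan2(p_y, p_x) ≈ -152.40°.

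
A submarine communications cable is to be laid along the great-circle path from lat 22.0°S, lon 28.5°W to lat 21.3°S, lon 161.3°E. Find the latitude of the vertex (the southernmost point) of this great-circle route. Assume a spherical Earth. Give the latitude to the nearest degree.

The great circle lies in the plane with unit normal n̂ = (p₁ × p₂)/|p₁ × p₂|.
Here n̂_z ≈ -0.210; the vertex latitude is φ_max = arccos|n̂_z| ≈ 77.9°.
Check via Clairaut: cos φ_max = |cos φ₁| · sin C = cos(22.0°)·sin(166.9°) ≈ 0.210, again giving ≈ 77.9°.

≈ 78°S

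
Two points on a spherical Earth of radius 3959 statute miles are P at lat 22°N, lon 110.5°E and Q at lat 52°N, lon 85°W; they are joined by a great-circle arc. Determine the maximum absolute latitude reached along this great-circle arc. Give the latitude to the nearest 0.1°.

The great circle lies in the plane with unit normal n̂ = (p₁ × p₂)/|p₁ × p₂|.
Here n̂_z ≈ +0.158; the vertex latitude is φ_max = arccos|n̂_z| ≈ 80.9°.

≈ 80.9°N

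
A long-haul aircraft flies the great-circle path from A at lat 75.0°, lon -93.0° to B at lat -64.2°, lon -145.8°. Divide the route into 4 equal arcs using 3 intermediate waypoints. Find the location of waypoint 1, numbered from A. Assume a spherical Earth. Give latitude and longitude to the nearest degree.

≈ lat 41°, lon -120°

Convert each endpoint to a unit vector on the sphere (x = cos φ cos λ, y = cos φ sin λ, z = sin φ).
The central angle between the endpoints is δ = arccos(p₁·p₂) ≈ 2.501 rad (143.3°).
Interpolate at f = 1/4 with slerp weights a = sin((1−f)δ)/sin δ ≈ 1.595, b = sin(fδ)/sin δ ≈ 0.979.
p = a·p₁ + b·p₂ ≈ (-0.374, -0.652, 0.660); φ = arcsin(p_z) ≈ 41.29°, λ = atan2(p_y, p_x) ≈ -119.84°.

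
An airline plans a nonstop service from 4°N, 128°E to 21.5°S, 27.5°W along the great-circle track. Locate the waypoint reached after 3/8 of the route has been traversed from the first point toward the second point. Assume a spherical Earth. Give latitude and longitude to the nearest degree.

≈ 29°S, 80°E

Write both endpoints as unit vectors p₁, p₂ with components (cos φ cos λ, cos φ sin λ, sin φ).
The central angle between the endpoints is δ = arccos(p₁·p₂) ≈ 2.626 rad (150.5°).
Interpolate at f = 3/8 with slerp weights a = sin((1−f)δ)/sin δ ≈ 2.024, b = sin(fδ)/sin δ ≈ 1.691.
p = a·p₁ + b·p₂ ≈ (0.152, 0.865, -0.478); φ = arcsin(p_z) ≈ -28.59°, λ = atan2(p_y, p_x) ≈ 80.02°.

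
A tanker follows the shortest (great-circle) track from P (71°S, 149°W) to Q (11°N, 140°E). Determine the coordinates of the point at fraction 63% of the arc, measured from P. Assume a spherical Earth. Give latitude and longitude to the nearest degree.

≈ (22°S, 151°E)

Write both endpoints as unit vectors p₁, p₂ with components (cos φ cos λ, cos φ sin λ, sin φ).
The central angle between the endpoints is δ = arccos(p₁·p₂) ≈ 1.647 rad (94.4°).
Interpolate at f = 0.63 with slerp weights a = sin((1−f)δ)/sin δ ≈ 0.574, b = sin(fδ)/sin δ ≈ 0.864.
p = a·p₁ + b·p₂ ≈ (-0.810, 0.449, -0.378); φ = arcsin(p_z) ≈ -22.21°, λ = atan2(p_y, p_x) ≈ 151.01°.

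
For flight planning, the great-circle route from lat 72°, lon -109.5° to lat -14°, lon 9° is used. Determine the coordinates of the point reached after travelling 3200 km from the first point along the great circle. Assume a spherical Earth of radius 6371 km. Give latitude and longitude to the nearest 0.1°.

From cos δ = sin φ₁ sin φ₂ + cos φ₁ cos φ₂ cos Δλ, the central angle is δ ≈ 1.953 rad (111.9°). The total great-circle distance is δ·R ≈ 1.953 × 6371 ≈ 12444 km, so the target fraction is f = 3200/12444 ≈ 0.257.
Interpolate at f ≈ 0.257 with slerp weights a = sin((1−f)δ)/sin δ ≈ 1.070, b = sin(fδ)/sin δ ≈ 0.519.
p = a·p₁ + b·p₂ ≈ (0.387, -0.233, 0.892); φ = arcsin(p_z) ≈ 63.15°, λ = atan2(p_y, p_x) ≈ -31.05°.

≈ lat 63.2°, lon -31.1°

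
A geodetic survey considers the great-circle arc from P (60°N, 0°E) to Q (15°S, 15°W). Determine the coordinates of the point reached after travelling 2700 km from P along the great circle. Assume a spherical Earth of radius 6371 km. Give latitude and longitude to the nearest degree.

Write both endpoints as unit vectors p₁, p₂ with components (cos φ cos λ, cos φ sin λ, sin φ).
The central angle between the endpoints is δ = arccos(p₁·p₂) ≈ 1.326 rad (76.0°). The total great-circle distance is δ·R ≈ 1.326 × 6371 ≈ 8448 km, so the target fraction is f = 2700/8448 ≈ 0.320.
Interpolate at f ≈ 0.320 with slerp weights a = sin((1−f)δ)/sin δ ≈ 0.809, b = sin(fδ)/sin δ ≈ 0.424.
p = a·p₁ + b·p₂ ≈ (0.800, -0.106, 0.591); φ = arcsin(p_z) ≈ 36.21°, λ = atan2(p_y, p_x) ≈ -7.55°.

≈ (36°N, 8°W)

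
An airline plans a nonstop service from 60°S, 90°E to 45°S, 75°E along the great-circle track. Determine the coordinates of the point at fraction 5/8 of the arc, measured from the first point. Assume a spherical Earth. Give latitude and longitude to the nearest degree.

The haversine formula gives a central angle δ ≈ 0.305 rad (17.5°) between the endpoints.
Interpolate at f = 5/8 with slerp weights a = sin((1−f)δ)/sin δ ≈ 0.380, b = sin(fδ)/sin δ ≈ 0.631.
p = a·p₁ + b·p₂ ≈ (0.115, 0.621, -0.775); φ = arcsin(p_z) ≈ -50.83°, λ = atan2(p_y, p_x) ≈ 79.47°.

≈ 51°S, 79°E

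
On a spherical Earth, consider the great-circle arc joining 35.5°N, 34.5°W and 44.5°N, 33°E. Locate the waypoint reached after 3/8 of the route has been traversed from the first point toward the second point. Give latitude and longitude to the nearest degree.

Convert each endpoint to a unit vector on the sphere (x = cos φ cos λ, y = cos φ sin λ, z = sin φ).
The central angle between the endpoints is δ = arccos(p₁·p₂) ≈ 0.890 rad (51.0°).
Interpolate at f = 3/8 with slerp weights a = sin((1−f)δ)/sin δ ≈ 0.680, b = sin(fδ)/sin δ ≈ 0.422.
p = a·p₁ + b·p₂ ≈ (0.708, -0.150, 0.690); φ = arcsin(p_z) ≈ 43.64°, λ = atan2(p_y, p_x) ≈ -11.93°.

≈ 44°N, 12°W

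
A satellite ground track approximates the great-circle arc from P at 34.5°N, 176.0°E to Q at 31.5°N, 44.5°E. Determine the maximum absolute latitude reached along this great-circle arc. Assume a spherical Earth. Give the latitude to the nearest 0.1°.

≈ 57.7°N

The great circle lies in the plane with unit normal n̂ = (p₁ × p₂)/|p₁ × p₂|.
Here n̂_z ≈ -0.534; the vertex latitude is φ_max = arccos|n̂_z| ≈ 57.7°.
Check via Clairaut: cos φ_max = |cos φ₁| · sin C = cos(34.5°)·sin(40.4°) ≈ 0.534, again giving ≈ 57.7°.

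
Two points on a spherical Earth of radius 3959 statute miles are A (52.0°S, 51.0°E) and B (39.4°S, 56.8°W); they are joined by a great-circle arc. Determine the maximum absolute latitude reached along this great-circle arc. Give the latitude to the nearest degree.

The great circle lies in the plane with unit normal n̂ = (p₁ × p₂)/|p₁ × p₂|.
Here n̂_z ≈ -0.484; the vertex latitude is φ_max = arccos|n̂_z| ≈ 61.0°.

≈ 61°S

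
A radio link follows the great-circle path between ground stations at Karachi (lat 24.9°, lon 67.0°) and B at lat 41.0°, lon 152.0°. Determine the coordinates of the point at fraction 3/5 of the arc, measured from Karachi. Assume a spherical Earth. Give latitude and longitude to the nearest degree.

≈ lat 43°, lon 114°

The haversine formula gives a central angle δ ≈ 1.228 rad (70.4°) between the endpoints.
Interpolate at f = 3/5 with slerp weights a = sin((1−f)δ)/sin δ ≈ 0.501, b = sin(fδ)/sin δ ≈ 0.713.
p = a·p₁ + b·p₂ ≈ (-0.298, 0.671, 0.679); φ = arcsin(p_z) ≈ 42.76°, λ = atan2(p_y, p_x) ≈ 113.94°.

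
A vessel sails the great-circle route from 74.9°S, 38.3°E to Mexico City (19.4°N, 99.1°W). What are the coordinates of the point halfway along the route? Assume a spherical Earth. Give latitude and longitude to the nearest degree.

Convert each endpoint to a unit vector on the sphere (x = cos φ cos λ, y = cos φ sin λ, z = sin φ).
The central angle between the endpoints is δ = arccos(p₁·p₂) ≈ 2.096 rad (120.1°).
Interpolate at f = 1/2 with slerp weights a = sin((1−f)δ)/sin δ ≈ 1.002, b = sin(fδ)/sin δ ≈ 1.002.
p = a·p₁ + b·p₂ ≈ (0.055, -0.771, -0.634); φ = arcsin(p_z) ≈ -39.37°, λ = atan2(p_y, p_x) ≈ -85.89°.

≈ 39°S, 86°W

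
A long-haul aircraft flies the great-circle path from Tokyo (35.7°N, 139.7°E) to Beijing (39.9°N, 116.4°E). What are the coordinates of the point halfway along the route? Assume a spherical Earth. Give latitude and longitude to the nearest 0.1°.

≈ 38.4°N, 128.4°E

The haversine formula gives a central angle δ ≈ 0.329 rad (18.8°) between the endpoints.
Interpolate at f = 1/2 with slerp weights a = sin((1−f)δ)/sin δ ≈ 0.507, b = sin(fδ)/sin δ ≈ 0.507.
p = a·p₁ + b·p₂ ≈ (-0.487, 0.614, 0.621); φ = arcsin(p_z) ≈ 38.38°, λ = atan2(p_y, p_x) ≈ 128.39°.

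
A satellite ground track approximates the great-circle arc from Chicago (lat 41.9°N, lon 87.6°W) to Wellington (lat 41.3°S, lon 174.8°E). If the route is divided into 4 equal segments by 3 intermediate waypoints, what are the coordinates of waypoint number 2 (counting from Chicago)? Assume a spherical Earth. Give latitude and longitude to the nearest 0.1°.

From cos δ = sin φ₁ sin φ₂ + cos φ₁ cos φ₂ cos Δλ, the central angle is δ ≈ 2.111 rad (121.0°).
Interpolate at f = 2/4 with slerp weights a = sin((1−f)δ)/sin δ ≈ 1.015, b = sin(fδ)/sin δ ≈ 1.015.
p = a·p₁ + b·p₂ ≈ (-0.728, -0.686, 0.008); φ = arcsin(p_z) ≈ 0.46°, λ = atan2(p_y, p_x) ≈ -136.70°.

≈ lat 0.5°N, lon 136.7°W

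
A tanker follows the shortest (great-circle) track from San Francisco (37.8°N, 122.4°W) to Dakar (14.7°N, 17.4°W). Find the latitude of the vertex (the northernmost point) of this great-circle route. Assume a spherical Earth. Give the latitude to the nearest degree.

The great circle lies in the plane with unit normal n̂ = (p₁ × p₂)/|p₁ × p₂|.
Here n̂_z ≈ +0.739; the vertex latitude is φ_max = arccos|n̂_z| ≈ 42.4°.
Check via Clairaut: cos φ_max = |cos φ₁| · sin C = cos(37.8°)·sin(69.3°) ≈ 0.739, again giving ≈ 42.4°.

≈ 42°N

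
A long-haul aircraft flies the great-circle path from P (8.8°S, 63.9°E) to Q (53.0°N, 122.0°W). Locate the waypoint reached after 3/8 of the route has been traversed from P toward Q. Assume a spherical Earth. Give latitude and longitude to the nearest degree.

Write both endpoints as unit vectors p₁, p₂ with components (cos φ cos λ, cos φ sin λ, sin φ).
The central angle between the endpoints is δ = arccos(p₁·p₂) ≈ 2.366 rad (135.5°).
Interpolate at f = 3/8 with slerp weights a = sin((1−f)δ)/sin δ ≈ 1.422, b = sin(fδ)/sin δ ≈ 1.107.
p = a·p₁ + b·p₂ ≈ (0.265, 0.697, 0.667); φ = arcsin(p_z) ≈ 41.80°, λ = atan2(p_y, p_x) ≈ 69.17°.

≈ (42°N, 69°E)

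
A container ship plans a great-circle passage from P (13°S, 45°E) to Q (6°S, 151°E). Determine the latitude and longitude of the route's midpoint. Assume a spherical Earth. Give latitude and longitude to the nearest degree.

Write both endpoints as unit vectors p₁, p₂ with components (cos φ cos λ, cos φ sin λ, sin φ).
The central angle between the endpoints is δ = arccos(p₁·p₂) ≈ 1.817 rad (104.1°).
Interpolate at f = 1/2 with slerp weights a = sin((1−f)δ)/sin δ ≈ 0.813, b = sin(fδ)/sin δ ≈ 0.813.
p = a·p₁ + b·p₂ ≈ (-0.147, 0.952, -0.268); φ = arcsin(p_z) ≈ -15.54°, λ = atan2(p_y, p_x) ≈ 98.78°.

≈ (16°S, 99°E)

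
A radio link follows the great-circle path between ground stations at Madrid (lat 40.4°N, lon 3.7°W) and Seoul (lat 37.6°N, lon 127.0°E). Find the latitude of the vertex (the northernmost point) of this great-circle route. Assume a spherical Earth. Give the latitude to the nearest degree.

The great circle lies in the plane with unit normal n̂ = (p₁ × p₂)/|p₁ × p₂|.
Here n̂_z ≈ +0.457; the vertex latitude is φ_max = arccos|n̂_z| ≈ 62.8°.
Check via Clairaut: cos φ_max = |cos φ₁| · sin C = cos(40.4°)·sin(36.9°) ≈ 0.457, again giving ≈ 62.8°.

≈ 63°N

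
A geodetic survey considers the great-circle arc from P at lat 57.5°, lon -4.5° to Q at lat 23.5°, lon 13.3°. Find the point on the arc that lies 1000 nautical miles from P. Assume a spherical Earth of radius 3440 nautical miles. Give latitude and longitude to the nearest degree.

Write both endpoints as unit vectors p₁, p₂ with components (cos φ cos λ, cos φ sin λ, sin φ).
The central angle between the endpoints is δ = arccos(p₁·p₂) ≈ 0.634 rad (36.3°). The total great-circle distance is δ·R ≈ 0.634 × 3440 ≈ 2182 nmi, so the target fraction is f = 1000/2182 ≈ 0.458.
Interpolate at f ≈ 0.458 with slerp weights a = sin((1−f)δ)/sin δ ≈ 0.569, b = sin(fδ)/sin δ ≈ 0.484.
p = a·p₁ + b·p₂ ≈ (0.736, 0.078, 0.672); φ = arcsin(p_z) ≈ 42.25°, λ = atan2(p_y, p_x) ≈ 6.05°.

≈ lat 42°, lon 6°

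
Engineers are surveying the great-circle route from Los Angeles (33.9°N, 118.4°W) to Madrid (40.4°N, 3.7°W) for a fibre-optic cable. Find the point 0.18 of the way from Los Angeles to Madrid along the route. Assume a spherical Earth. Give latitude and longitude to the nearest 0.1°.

Write both endpoints as unit vectors p₁, p₂ with components (cos φ cos λ, cos φ sin λ, sin φ).
The central angle between the endpoints is δ = arccos(p₁·p₂) ≈ 1.473 rad (84.4°).
Interpolate at f = 0.18 with slerp weights a = sin((1−f)δ)/sin δ ≈ 0.939, b = sin(fδ)/sin δ ≈ 0.263.
p = a·p₁ + b·p₂ ≈ (-0.171, -0.699, 0.695); φ = arcsin(p_z) ≈ 44.00°, λ = atan2(p_y, p_x) ≈ -103.73°.

≈ (44.0°N, 103.7°W)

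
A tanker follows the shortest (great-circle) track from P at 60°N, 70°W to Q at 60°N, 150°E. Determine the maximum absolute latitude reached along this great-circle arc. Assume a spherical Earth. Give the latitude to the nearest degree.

The great circle lies in the plane with unit normal n̂ = (p₁ × p₂)/|p₁ × p₂|.
Here n̂_z ≈ -0.194; the vertex latitude is φ_max = arccos|n̂_z| ≈ 78.8°.
Check via Clairaut: cos φ_max = |cos φ₁| · sin C = cos(60.0°)·sin(22.8°) ≈ 0.194, again giving ≈ 78.8°.

≈ 79°N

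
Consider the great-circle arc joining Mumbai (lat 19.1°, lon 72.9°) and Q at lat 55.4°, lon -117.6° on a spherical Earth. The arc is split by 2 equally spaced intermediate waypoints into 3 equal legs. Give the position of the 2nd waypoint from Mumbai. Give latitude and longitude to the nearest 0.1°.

From cos δ = sin φ₁ sin φ₂ + cos φ₁ cos φ₂ cos Δλ, the central angle is δ ≈ 1.832 rad (105.0°).
Interpolate at f = 2/3 with slerp weights a = sin((1−f)δ)/sin δ ≈ 0.594, b = sin(fδ)/sin δ ≈ 0.973.
p = a·p₁ + b·p₂ ≈ (-0.091, 0.047, 0.995); φ = arcsin(p_z) ≈ 84.13°, λ = atan2(p_y, p_x) ≈ 152.83°.

≈ lat 84.1°, lon 152.8°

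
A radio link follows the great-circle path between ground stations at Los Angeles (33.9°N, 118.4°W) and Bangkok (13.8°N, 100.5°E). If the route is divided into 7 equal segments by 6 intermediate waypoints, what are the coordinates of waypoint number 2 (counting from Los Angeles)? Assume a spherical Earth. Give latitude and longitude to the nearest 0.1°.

Write both endpoints as unit vectors p₁, p₂ with components (cos φ cos λ, cos φ sin λ, sin φ).
The central angle between the endpoints is δ = arccos(p₁·p₂) ≈ 2.088 rad (119.6°).
Interpolate at f = 2/7 with slerp weights a = sin((1−f)δ)/sin δ ≈ 1.147, b = sin(fδ)/sin δ ≈ 0.646.
p = a·p₁ + b·p₂ ≈ (-0.567, -0.220, 0.794); φ = arcsin(p_z) ≈ 52.53°, λ = atan2(p_y, p_x) ≈ -158.78°.

≈ 52.5°N, 158.8°W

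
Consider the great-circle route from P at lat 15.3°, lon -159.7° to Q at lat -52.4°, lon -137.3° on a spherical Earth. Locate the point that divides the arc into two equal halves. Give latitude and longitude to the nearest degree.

≈ lat -19°, lon -151°

The haversine formula gives a central angle δ ≈ 1.229 rad (70.4°) between the endpoints.
Interpolate at f = 1/2 with slerp weights a = sin((1−f)δ)/sin δ ≈ 0.612, b = sin(fδ)/sin δ ≈ 0.612.
p = a·p₁ + b·p₂ ≈ (-0.828, -0.458, -0.323); φ = arcsin(p_z) ≈ -18.87°, λ = atan2(p_y, p_x) ≈ -151.05°.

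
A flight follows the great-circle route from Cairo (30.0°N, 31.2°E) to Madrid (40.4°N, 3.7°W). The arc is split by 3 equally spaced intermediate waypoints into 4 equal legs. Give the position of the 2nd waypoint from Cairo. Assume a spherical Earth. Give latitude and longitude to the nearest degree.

From cos δ = sin φ₁ sin φ₂ + cos φ₁ cos φ₂ cos Δλ, the central angle is δ ≈ 0.526 rad (30.1°).
Interpolate at f = 2/4 with slerp weights a = sin((1−f)δ)/sin δ ≈ 0.518, b = sin(fδ)/sin δ ≈ 0.518.
p = a·p₁ + b·p₂ ≈ (0.777, 0.207, 0.594); φ = arcsin(p_z) ≈ 36.48°, λ = atan2(p_y, p_x) ≈ 14.91°.

≈ 36°N, 15°E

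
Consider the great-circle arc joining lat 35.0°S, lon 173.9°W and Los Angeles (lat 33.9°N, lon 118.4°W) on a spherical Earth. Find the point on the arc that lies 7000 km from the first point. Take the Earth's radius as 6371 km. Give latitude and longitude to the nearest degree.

The haversine formula gives a central angle δ ≈ 1.506 rad (86.3°) between the endpoints. The total great-circle distance is δ·R ≈ 1.506 × 6371 ≈ 9592 km, so the target fraction is f = 7000/9592 ≈ 0.730.
Interpolate at f ≈ 0.730 with slerp weights a = sin((1−f)δ)/sin δ ≈ 0.397, b = sin(fδ)/sin δ ≈ 0.893.
p = a·p₁ + b·p₂ ≈ (-0.675, -0.686, 0.270); φ = arcsin(p_z) ≈ 15.69°, λ = atan2(p_y, p_x) ≈ -134.54°.

≈ lat 16°N, lon 135°W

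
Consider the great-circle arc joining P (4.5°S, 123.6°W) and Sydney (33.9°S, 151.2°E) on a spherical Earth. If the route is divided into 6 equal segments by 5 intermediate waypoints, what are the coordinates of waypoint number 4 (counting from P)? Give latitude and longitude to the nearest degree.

Convert each endpoint to a unit vector on the sphere (x = cos φ cos λ, y = cos φ sin λ, z = sin φ).
The central angle between the endpoints is δ = arccos(p₁·p₂) ≈ 1.458 rad (83.5°).
Interpolate at f = 4/6 with slerp weights a = sin((1−f)δ)/sin δ ≈ 0.470, b = sin(fδ)/sin δ ≈ 0.831.
p = a·p₁ + b·p₂ ≈ (-0.864, -0.058, -0.500); φ = arcsin(p_z) ≈ -30.03°, λ = atan2(p_y, p_x) ≈ -176.17°.

≈ (30°S, 176°W)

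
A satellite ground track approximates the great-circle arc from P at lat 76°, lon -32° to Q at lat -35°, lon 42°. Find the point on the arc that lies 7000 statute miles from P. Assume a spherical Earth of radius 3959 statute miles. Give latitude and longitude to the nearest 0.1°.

≈ lat -16.8°, lon 36.8°

From cos δ = sin φ₁ sin φ₂ + cos φ₁ cos φ₂ cos Δλ, the central angle is δ ≈ 2.097 rad (120.1°). The total great-circle distance is δ·R ≈ 2.097 × 3959 ≈ 8300 mi, so the target fraction is f = 7000/8300 ≈ 0.843.
Interpolate at f ≈ 0.843 with slerp weights a = sin((1−f)δ)/sin δ ≈ 0.373, b = sin(fδ)/sin δ ≈ 1.134.
p = a·p₁ + b·p₂ ≈ (0.767, 0.574, -0.288); φ = arcsin(p_z) ≈ -16.76°, λ = atan2(p_y, p_x) ≈ 36.80°.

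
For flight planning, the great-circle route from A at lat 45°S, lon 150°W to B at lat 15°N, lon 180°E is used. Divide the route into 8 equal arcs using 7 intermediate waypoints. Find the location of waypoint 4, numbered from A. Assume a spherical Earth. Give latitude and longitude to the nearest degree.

≈ lat 15°S, lon 167°W

The haversine formula gives a central angle δ ≈ 1.150 rad (65.9°) between the endpoints.
Interpolate at f = 4/8 with slerp weights a = sin((1−f)δ)/sin δ ≈ 0.596, b = sin(fδ)/sin δ ≈ 0.596.
p = a·p₁ + b·p₂ ≈ (-0.940, -0.211, -0.267); φ = arcsin(p_z) ≈ -15.49°, λ = atan2(p_y, p_x) ≈ -167.37°.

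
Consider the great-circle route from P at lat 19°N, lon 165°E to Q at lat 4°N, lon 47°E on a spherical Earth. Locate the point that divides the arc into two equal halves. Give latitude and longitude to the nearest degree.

Write both endpoints as unit vectors p₁, p₂ with components (cos φ cos λ, cos φ sin λ, sin φ).
The central angle between the endpoints is δ = arccos(p₁·p₂) ≈ 2.004 rad (114.8°).
Interpolate at f = 1/2 with slerp weights a = sin((1−f)δ)/sin δ ≈ 0.929, b = sin(fδ)/sin δ ≈ 0.929.
p = a·p₁ + b·p₂ ≈ (-0.216, 0.905, 0.367); φ = arcsin(p_z) ≈ 21.54°, λ = atan2(p_y, p_x) ≈ 103.45°.

≈ lat 22°N, lon 103°E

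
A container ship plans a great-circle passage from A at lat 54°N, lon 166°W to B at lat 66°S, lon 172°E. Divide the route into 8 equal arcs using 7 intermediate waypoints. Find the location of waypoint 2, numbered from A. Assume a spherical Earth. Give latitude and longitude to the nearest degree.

≈ lat 24°N, lon 172°W

From cos δ = sin φ₁ sin φ₂ + cos φ₁ cos φ₂ cos Δλ, the central angle is δ ≈ 2.115 rad (121.2°).
Interpolate at f = 2/8 with slerp weights a = sin((1−f)δ)/sin δ ≈ 1.168, b = sin(fδ)/sin δ ≈ 0.589.
p = a·p₁ + b·p₂ ≈ (-0.904, -0.133, 0.407); φ = arcsin(p_z) ≈ 24.01°, λ = atan2(p_y, p_x) ≈ -171.64°.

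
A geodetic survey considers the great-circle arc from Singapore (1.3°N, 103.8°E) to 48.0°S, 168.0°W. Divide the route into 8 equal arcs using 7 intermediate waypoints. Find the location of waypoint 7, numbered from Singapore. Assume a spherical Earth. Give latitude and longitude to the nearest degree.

≈ 46°S, 176°E

From cos δ = sin φ₁ sin φ₂ + cos φ₁ cos φ₂ cos Δλ, the central angle is δ ≈ 1.567 rad (89.8°).
Interpolate at f = 7/8 with slerp weights a = sin((1−f)δ)/sin δ ≈ 0.195, b = sin(fδ)/sin δ ≈ 0.980.
p = a·p₁ + b·p₂ ≈ (-0.688, 0.053, -0.724); φ = arcsin(p_z) ≈ -46.38°, λ = atan2(p_y, p_x) ≈ 175.63°.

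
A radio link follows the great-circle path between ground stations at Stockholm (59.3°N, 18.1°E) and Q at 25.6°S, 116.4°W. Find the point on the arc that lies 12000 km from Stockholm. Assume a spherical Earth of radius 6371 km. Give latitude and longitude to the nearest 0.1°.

≈ 2.7°S, 103.5°W

Write both endpoints as unit vectors p₁, p₂ with components (cos φ cos λ, cos φ sin λ, sin φ).
The central angle between the endpoints is δ = arccos(p₁·p₂) ≈ 2.338 rad (134.0°). The total great-circle distance is δ·R ≈ 2.338 × 6371 ≈ 14896 km, so the target fraction is f = 12000/14896 ≈ 0.806.
Interpolate at f ≈ 0.806 with slerp weights a = sin((1−f)δ)/sin δ ≈ 0.610, b = sin(fδ)/sin δ ≈ 1.322.
p = a·p₁ + b·p₂ ≈ (-0.234, -0.971, -0.047); φ = arcsin(p_z) ≈ -2.67°, λ = atan2(p_y, p_x) ≈ -103.55°.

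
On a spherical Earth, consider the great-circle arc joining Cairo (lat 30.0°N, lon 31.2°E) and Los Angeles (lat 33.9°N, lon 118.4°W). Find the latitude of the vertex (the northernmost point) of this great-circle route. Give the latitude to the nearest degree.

≈ 67°N

The great circle lies in the plane with unit normal n̂ = (p₁ × p₂)/|p₁ × p₂|.
Here n̂_z ≈ -0.387; the vertex latitude is φ_max = arccos|n̂_z| ≈ 67.2°.
Check via Clairaut: cos φ_max = |cos φ₁| · sin C = cos(30.0°)·sin(26.5°) ≈ 0.387, again giving ≈ 67.2°.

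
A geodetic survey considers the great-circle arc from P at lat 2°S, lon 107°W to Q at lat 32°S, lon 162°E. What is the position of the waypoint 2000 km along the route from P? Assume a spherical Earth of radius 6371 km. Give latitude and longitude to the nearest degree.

≈ lat 11°S, lon 122°W

Convert each endpoint to a unit vector on the sphere (x = cos φ cos λ, y = cos φ sin λ, z = sin φ).
The central angle between the endpoints is δ = arccos(p₁·p₂) ≈ 1.567 rad (89.8°). The total great-circle distance is δ·R ≈ 1.567 × 6371 ≈ 9984 km, so the target fraction is f = 2000/9984 ≈ 0.200.
Interpolate at f ≈ 0.200 with slerp weights a = sin((1−f)δ)/sin δ ≈ 0.950, b = sin(fδ)/sin δ ≈ 0.309.
p = a·p₁ + b·p₂ ≈ (-0.527, -0.827, -0.197); φ = arcsin(p_z) ≈ -11.35°, λ = atan2(p_y, p_x) ≈ -122.49°.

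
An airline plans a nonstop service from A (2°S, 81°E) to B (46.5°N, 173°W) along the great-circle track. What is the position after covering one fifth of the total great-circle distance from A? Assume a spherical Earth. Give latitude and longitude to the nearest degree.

The haversine formula gives a central angle δ ≈ 1.787 rad (102.4°) between the endpoints.
Interpolate at f = 1/5 with slerp weights a = sin((1−f)δ)/sin δ ≈ 1.014, b = sin(fδ)/sin δ ≈ 0.358.
p = a·p₁ + b·p₂ ≈ (-0.086, 0.971, 0.225); φ = arcsin(p_z) ≈ 12.97°, λ = atan2(p_y, p_x) ≈ 95.08°.

≈ (13°N, 95°E)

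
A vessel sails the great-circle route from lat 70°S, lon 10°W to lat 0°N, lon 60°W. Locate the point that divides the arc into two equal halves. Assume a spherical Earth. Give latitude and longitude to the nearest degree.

≈ lat 37°S, lon 48°W

The haversine formula gives a central angle δ ≈ 1.349 rad (77.3°) between the endpoints.
Interpolate at f = 1/2 with slerp weights a = sin((1−f)δ)/sin δ ≈ 0.640, b = sin(fδ)/sin δ ≈ 0.640.
p = a·p₁ + b·p₂ ≈ (0.536, -0.592, -0.602); φ = arcsin(p_z) ≈ -36.99°, λ = atan2(p_y, p_x) ≈ -47.88°.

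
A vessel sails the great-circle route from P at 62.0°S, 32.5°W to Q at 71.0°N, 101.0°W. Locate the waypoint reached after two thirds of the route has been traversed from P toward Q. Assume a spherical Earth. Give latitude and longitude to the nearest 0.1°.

≈ 28.2°N, 65.6°W

Convert each endpoint to a unit vector on the sphere (x = cos φ cos λ, y = cos φ sin λ, z = sin φ).
The central angle between the endpoints is δ = arccos(p₁·p₂) ≈ 2.464 rad (141.2°).
Interpolate at f = 2/3 with slerp weights a = sin((1−f)δ)/sin δ ≈ 1.167, b = sin(fδ)/sin δ ≈ 1.590.
p = a·p₁ + b·p₂ ≈ (0.363, -0.803, 0.473); φ = arcsin(p_z) ≈ 28.24°, λ = atan2(p_y, p_x) ≈ -65.65°.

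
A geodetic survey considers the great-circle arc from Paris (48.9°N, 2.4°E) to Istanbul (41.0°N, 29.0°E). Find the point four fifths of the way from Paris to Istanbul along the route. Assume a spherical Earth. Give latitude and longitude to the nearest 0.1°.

Convert each endpoint to a unit vector on the sphere (x = cos φ cos λ, y = cos φ sin λ, z = sin φ).
The central angle between the endpoints is δ = arccos(p₁·p₂) ≈ 0.354 rad (20.3°).
Interpolate at f = 4/5 with slerp weights a = sin((1−f)δ)/sin δ ≈ 0.204, b = sin(fδ)/sin δ ≈ 0.806.
p = a·p₁ + b·p₂ ≈ (0.666, 0.301, 0.683); φ = arcsin(p_z) ≈ 43.05°, λ = atan2(p_y, p_x) ≈ 24.29°.

≈ 43.0°N, 24.3°E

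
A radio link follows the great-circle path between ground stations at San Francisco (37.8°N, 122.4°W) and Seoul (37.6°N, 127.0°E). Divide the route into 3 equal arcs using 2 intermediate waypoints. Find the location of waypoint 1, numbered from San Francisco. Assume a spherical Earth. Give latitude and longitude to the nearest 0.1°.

≈ 51.6°N, 155.7°W

Convert each endpoint to a unit vector on the sphere (x = cos φ cos λ, y = cos φ sin λ, z = sin φ).
The central angle between the endpoints is δ = arccos(p₁·p₂) ≈ 1.416 rad (81.2°).
Interpolate at f = 1/3 with slerp weights a = sin((1−f)δ)/sin δ ≈ 0.820, b = sin(fδ)/sin δ ≈ 0.460.
p = a·p₁ + b·p₂ ≈ (-0.567, -0.256, 0.783); φ = arcsin(p_z) ≈ 51.57°, λ = atan2(p_y, p_x) ≈ -155.71°.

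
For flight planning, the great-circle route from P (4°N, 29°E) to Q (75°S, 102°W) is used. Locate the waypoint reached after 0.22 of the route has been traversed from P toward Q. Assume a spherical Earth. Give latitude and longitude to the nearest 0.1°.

≈ (18.3°S, 24.3°E)

From cos δ = sin φ₁ sin φ₂ + cos φ₁ cos φ₂ cos Δλ, the central angle is δ ≈ 1.810 rad (103.7°).
Interpolate at f = 0.22 with slerp weights a = sin((1−f)δ)/sin δ ≈ 1.016, b = sin(fδ)/sin δ ≈ 0.399.
p = a·p₁ + b·p₂ ≈ (0.865, 0.390, -0.315); φ = arcsin(p_z) ≈ -18.34°, λ = atan2(p_y, p_x) ≈ 24.29°.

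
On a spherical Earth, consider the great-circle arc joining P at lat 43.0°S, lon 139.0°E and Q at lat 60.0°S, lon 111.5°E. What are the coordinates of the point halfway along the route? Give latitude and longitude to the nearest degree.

Convert each endpoint to a unit vector on the sphere (x = cos φ cos λ, y = cos φ sin λ, z = sin φ).
The central angle between the endpoints is δ = arccos(p₁·p₂) ≈ 0.415 rad (23.8°).
Interpolate at f = 1/2 with slerp weights a = sin((1−f)δ)/sin δ ≈ 0.511, b = sin(fδ)/sin δ ≈ 0.511.
p = a·p₁ + b·p₂ ≈ (-0.376, 0.483, -0.791); φ = arcsin(p_z) ≈ -52.28°, λ = atan2(p_y, p_x) ≈ 127.88°.

≈ lat 52°S, lon 128°E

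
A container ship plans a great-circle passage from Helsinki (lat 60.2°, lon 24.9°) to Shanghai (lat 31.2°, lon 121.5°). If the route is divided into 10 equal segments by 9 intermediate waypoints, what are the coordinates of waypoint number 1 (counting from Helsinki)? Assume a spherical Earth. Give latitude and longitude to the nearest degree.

Convert each endpoint to a unit vector on the sphere (x = cos φ cos λ, y = cos φ sin λ, z = sin φ).
The central angle between the endpoints is δ = arccos(p₁·p₂) ≈ 1.159 rad (66.4°).
Interpolate at f = 1/10 with slerp weights a = sin((1−f)δ)/sin δ ≈ 0.943, b = sin(fδ)/sin δ ≈ 0.126.
p = a·p₁ + b·p₂ ≈ (0.369, 0.289, 0.883); φ = arcsin(p_z) ≈ 62.06°, λ = atan2(p_y, p_x) ≈ 38.13°.

≈ lat 62°, lon 38°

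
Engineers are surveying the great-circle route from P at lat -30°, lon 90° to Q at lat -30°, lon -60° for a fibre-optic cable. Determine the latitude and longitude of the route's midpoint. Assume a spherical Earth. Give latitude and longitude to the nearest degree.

Convert each endpoint to a unit vector on the sphere (x = cos φ cos λ, y = cos φ sin λ, z = sin φ).
The central angle between the endpoints is δ = arccos(p₁·p₂) ≈ 1.982 rad (113.5°).
Interpolate at f = 1/2 with slerp weights a = sin((1−f)δ)/sin δ ≈ 0.913, b = sin(fδ)/sin δ ≈ 0.913.
p = a·p₁ + b·p₂ ≈ (0.395, 0.106, -0.913); φ = arcsin(p_z) ≈ -65.85°, λ = atan2(p_y, p_x) ≈ 15.00°.

≈ lat -66°, lon 15°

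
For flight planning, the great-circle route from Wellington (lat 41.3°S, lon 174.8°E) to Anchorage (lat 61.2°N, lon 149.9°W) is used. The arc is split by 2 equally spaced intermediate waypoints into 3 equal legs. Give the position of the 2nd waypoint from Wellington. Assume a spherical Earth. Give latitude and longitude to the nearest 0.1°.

≈ lat 27.7°N, lon 167.2°W

From cos δ = sin φ₁ sin φ₂ + cos φ₁ cos φ₂ cos Δλ, the central angle is δ ≈ 1.858 rad (106.4°).
Interpolate at f = 2/3 with slerp weights a = sin((1−f)δ)/sin δ ≈ 0.605, b = sin(fδ)/sin δ ≈ 0.986.
p = a·p₁ + b·p₂ ≈ (-0.864, -0.197, 0.464); φ = arcsin(p_z) ≈ 27.66°, λ = atan2(p_y, p_x) ≈ -167.15°.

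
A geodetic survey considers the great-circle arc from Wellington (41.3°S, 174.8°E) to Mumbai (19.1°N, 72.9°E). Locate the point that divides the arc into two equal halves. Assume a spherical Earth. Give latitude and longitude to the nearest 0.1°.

Write both endpoints as unit vectors p₁, p₂ with components (cos φ cos λ, cos φ sin λ, sin φ).
The central angle between the endpoints is δ = arccos(p₁·p₂) ≈ 1.942 rad (111.2°).
Interpolate at f = 1/2 with slerp weights a = sin((1−f)δ)/sin δ ≈ 0.886, b = sin(fδ)/sin δ ≈ 0.886.
p = a·p₁ + b·p₂ ≈ (-0.416, 0.860, -0.295); φ = arcsin(p_z) ≈ -17.14°, λ = atan2(p_y, p_x) ≈ 115.84°.

≈ (17.1°S, 115.8°E)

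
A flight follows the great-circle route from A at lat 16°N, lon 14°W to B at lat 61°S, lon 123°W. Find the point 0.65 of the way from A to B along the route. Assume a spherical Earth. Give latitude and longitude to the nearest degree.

≈ lat 46°S, lon 58°W

Write both endpoints as unit vectors p₁, p₂ with components (cos φ cos λ, cos φ sin λ, sin φ).
The central angle between the endpoints is δ = arccos(p₁·p₂) ≈ 1.974 rad (113.1°).
Interpolate at f = 0.65 with slerp weights a = sin((1−f)δ)/sin δ ≈ 0.693, b = sin(fδ)/sin δ ≈ 1.043.
p = a·p₁ + b·p₂ ≈ (0.371, -0.585, -0.721); φ = arcsin(p_z) ≈ -46.14°, λ = atan2(p_y, p_x) ≈ -57.62°.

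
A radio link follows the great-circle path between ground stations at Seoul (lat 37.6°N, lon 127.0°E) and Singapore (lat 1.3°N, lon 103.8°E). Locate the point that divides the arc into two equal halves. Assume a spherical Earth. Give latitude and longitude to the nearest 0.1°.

≈ lat 19.8°N, lon 114.0°E

Write both endpoints as unit vectors p₁, p₂ with components (cos φ cos λ, cos φ sin λ, sin φ).
The central angle between the endpoints is δ = arccos(p₁·p₂) ≈ 0.735 rad (42.1°).
Interpolate at f = 1/2 with slerp weights a = sin((1−f)δ)/sin δ ≈ 0.536, b = sin(fδ)/sin δ ≈ 0.536.
p = a·p₁ + b·p₂ ≈ (-0.383, 0.859, 0.339); φ = arcsin(p_z) ≈ 19.82°, λ = atan2(p_y, p_x) ≈ 114.04°.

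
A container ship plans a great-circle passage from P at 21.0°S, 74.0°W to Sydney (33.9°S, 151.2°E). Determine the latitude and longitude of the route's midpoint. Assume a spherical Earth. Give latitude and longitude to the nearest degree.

Convert each endpoint to a unit vector on the sphere (x = cos φ cos λ, y = cos φ sin λ, z = sin φ).
The central angle between the endpoints is δ = arccos(p₁·p₂) ≈ 1.924 rad (110.3°).
Interpolate at f = 1/2 with slerp weights a = sin((1−f)δ)/sin δ ≈ 0.874, b = sin(fδ)/sin δ ≈ 0.874.
p = a·p₁ + b·p₂ ≈ (-0.411, -0.435, -0.801); φ = arcsin(p_z) ≈ -53.24°, λ = atan2(p_y, p_x) ≈ -133.37°.

≈ 53°S, 133°W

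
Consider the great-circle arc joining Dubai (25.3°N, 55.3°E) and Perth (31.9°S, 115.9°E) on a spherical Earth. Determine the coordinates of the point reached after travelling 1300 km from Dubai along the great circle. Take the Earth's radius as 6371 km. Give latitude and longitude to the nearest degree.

Write both endpoints as unit vectors p₁, p₂ with components (cos φ cos λ, cos φ sin λ, sin φ).
The central angle between the endpoints is δ = arccos(p₁·p₂) ≈ 1.419 rad (81.3°). The total great-circle distance is δ·R ≈ 1.419 × 6371 ≈ 9042 km, so the target fraction is f = 1300/9042 ≈ 0.144.
Interpolate at f ≈ 0.144 with slerp weights a = sin((1−f)δ)/sin δ ≈ 0.948, b = sin(fδ)/sin δ ≈ 0.205.
p = a·p₁ + b·p₂ ≈ (0.412, 0.861, 0.297); φ = arcsin(p_z) ≈ 17.27°, λ = atan2(p_y, p_x) ≈ 64.44°.

≈ 17°N, 64°E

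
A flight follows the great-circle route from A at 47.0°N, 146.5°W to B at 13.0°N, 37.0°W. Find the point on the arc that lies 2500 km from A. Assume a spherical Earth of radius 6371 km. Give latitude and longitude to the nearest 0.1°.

Write both endpoints as unit vectors p₁, p₂ with components (cos φ cos λ, cos φ sin λ, sin φ).
The central angle between the endpoints is δ = arccos(p₁·p₂) ≈ 1.628 rad (93.3°). The total great-circle distance is δ·R ≈ 1.628 × 6371 ≈ 10373 km, so the target fraction is f = 2500/10373 ≈ 0.241.
Interpolate at f ≈ 0.241 with slerp weights a = sin((1−f)δ)/sin δ ≈ 0.946, b = sin(fδ)/sin δ ≈ 0.383.
p = a·p₁ + b·p₂ ≈ (-0.240, -0.581, 0.778); φ = arcsin(p_z) ≈ 51.08°, λ = atan2(p_y, p_x) ≈ -112.45°.

≈ 51.1°N, 112.4°W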